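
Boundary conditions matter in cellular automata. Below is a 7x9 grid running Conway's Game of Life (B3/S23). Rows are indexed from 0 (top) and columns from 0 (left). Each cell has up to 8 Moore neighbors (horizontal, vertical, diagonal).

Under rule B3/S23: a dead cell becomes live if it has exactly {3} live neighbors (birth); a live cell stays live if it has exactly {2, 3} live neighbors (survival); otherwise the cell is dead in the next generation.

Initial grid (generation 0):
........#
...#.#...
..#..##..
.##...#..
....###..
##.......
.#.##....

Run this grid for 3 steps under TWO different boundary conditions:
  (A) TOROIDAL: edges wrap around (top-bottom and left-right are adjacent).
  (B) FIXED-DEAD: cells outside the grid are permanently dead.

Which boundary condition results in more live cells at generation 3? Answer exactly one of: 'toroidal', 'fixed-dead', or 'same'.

Answer: toroidal

Derivation:
Under TOROIDAL boundary, generation 3:
######...
##.####..
##....###
##.....#.
##....##.
##.......
#........
Population = 27

Under FIXED-DEAD boundary, generation 3:
.........
......#..
.#....##.
##.....#.
......#..
....#....
.........
Population = 9

Comparison: toroidal=27, fixed-dead=9 -> toroidal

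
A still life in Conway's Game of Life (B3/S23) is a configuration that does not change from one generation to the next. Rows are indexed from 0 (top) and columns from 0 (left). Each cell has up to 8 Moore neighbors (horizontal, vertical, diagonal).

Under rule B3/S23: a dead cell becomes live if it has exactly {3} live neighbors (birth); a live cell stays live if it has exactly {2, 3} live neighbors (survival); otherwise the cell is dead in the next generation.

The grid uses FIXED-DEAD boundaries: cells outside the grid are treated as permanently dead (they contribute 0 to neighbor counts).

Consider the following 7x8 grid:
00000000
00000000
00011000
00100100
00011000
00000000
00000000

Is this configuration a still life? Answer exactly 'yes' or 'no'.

Compute generation 1 and compare to generation 0 (given above):
Generation 1:
00000000
00000000
00011000
00100100
00011000
00000000
00000000
The grids are IDENTICAL -> still life.

Answer: yes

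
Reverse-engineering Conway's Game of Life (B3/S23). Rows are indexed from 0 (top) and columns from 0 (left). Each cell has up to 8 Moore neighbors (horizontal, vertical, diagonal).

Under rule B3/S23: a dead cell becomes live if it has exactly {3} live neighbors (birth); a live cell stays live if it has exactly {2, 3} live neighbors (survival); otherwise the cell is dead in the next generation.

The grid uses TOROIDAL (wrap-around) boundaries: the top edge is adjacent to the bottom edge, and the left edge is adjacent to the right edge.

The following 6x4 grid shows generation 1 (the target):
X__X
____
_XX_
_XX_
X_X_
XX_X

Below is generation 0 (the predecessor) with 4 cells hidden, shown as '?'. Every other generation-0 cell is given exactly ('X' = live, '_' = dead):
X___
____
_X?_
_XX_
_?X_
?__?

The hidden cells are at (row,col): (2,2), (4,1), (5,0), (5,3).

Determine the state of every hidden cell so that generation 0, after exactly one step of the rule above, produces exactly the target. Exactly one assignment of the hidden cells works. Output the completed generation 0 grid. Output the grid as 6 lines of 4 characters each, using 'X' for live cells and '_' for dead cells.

Answer: X___
____
_X__
_XX_
__X_
X__X

Derivation:
Hidden generation-0 cells (in order): (2,2), (4,1), (5,0), (5,3).
A hidden cell only influences target cells in its own 3x3 neighborhood. Try each of the 2^4 = 16 assignments, step the completed generation 0 forward once under B3/S23, and compare with the target:
  (2,2)=_ (4,1)=_ (5,0)=_ (5,3)=_ -> step gives (0,0)='_' but target has 'X' -> reject
  (2,2)=_ (4,1)=_ (5,0)=_ (5,3)=X -> step gives (0,0)='_' but target has 'X' -> reject
  (2,2)=_ (4,1)=_ (5,0)=X (5,3)=_ -> step gives (0,0)='_' but target has 'X' -> reject
  (2,2)=_ (4,1)=_ (5,0)=X (5,3)=X -> step reproduces the target at every cell -> ACCEPT
  (2,2)=_ (4,1)=X (5,0)=_ (5,3)=_ -> step gives (0,0)='_' but target has 'X' -> reject
  (2,2)=_ (4,1)=X (5,0)=_ (5,3)=X -> step gives (0,0)='_' but target has 'X' -> reject
  (2,2)=_ (4,1)=X (5,0)=X (5,3)=_ -> step gives (0,0)='_' but target has 'X' -> reject
  (2,2)=_ (4,1)=X (5,0)=X (5,3)=X -> step gives (3,0)='X' but target has '_' -> reject
  (2,2)=X (4,1)=_ (5,0)=_ (5,3)=_ -> step gives (0,0)='_' but target has 'X' -> reject
  (2,2)=X (4,1)=_ (5,0)=_ (5,3)=X -> step gives (0,0)='_' but target has 'X' -> reject
  (2,2)=X (4,1)=_ (5,0)=X (5,3)=_ -> step gives (0,0)='_' but target has 'X' -> reject
  (2,2)=X (4,1)=_ (5,0)=X (5,3)=X -> step gives (1,1)='X' but target has '_' -> reject
  (2,2)=X (4,1)=X (5,0)=_ (5,3)=_ -> step gives (0,0)='_' but target has 'X' -> reject
  (2,2)=X (4,1)=X (5,0)=_ (5,3)=X -> step gives (0,0)='_' but target has 'X' -> reject
  (2,2)=X (4,1)=X (5,0)=X (5,3)=_ -> step gives (0,0)='_' but target has 'X' -> reject
  (2,2)=X (4,1)=X (5,0)=X (5,3)=X -> step gives (1,1)='X' but target has '_' -> reject
Unique solution: (2,2)=dead, (4,1)=dead, (5,0)=live, (5,3)=live.
Check: live-neighbor counts of every cell in the completed generation 0:
2213
2211
2231
2332
3434
2323
Applying B3/S23 to generation 0 with these counts gives:
X__X
____
_XX_
_XX_
X_X_
XX_X
which matches the target exactly.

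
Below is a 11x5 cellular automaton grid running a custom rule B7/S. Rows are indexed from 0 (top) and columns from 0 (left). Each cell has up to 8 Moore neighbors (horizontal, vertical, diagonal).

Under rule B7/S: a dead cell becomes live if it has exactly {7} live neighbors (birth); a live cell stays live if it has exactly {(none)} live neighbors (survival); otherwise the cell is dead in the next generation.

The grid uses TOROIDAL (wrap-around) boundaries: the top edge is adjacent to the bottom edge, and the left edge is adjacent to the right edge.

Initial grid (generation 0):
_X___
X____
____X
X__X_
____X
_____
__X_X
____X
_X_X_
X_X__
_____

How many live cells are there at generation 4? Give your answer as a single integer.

Simulating step by step:
Generation 0 (given above): 13 live cells
Generation 1: 0 live cells
_____
_____
_____
_____
_____
_____
_____
_____
_____
_____
_____
Generation 2: 0 live cells
_____
_____
_____
_____
_____
_____
_____
_____
_____
_____
_____
Generation 3: 0 live cells
_____
_____
_____
_____
_____
_____
_____
_____
_____
_____
_____
Generation 4: 0 live cells
_____
_____
_____
_____
_____
_____
_____
_____
_____
_____
_____
Population at generation 4: 0

Answer: 0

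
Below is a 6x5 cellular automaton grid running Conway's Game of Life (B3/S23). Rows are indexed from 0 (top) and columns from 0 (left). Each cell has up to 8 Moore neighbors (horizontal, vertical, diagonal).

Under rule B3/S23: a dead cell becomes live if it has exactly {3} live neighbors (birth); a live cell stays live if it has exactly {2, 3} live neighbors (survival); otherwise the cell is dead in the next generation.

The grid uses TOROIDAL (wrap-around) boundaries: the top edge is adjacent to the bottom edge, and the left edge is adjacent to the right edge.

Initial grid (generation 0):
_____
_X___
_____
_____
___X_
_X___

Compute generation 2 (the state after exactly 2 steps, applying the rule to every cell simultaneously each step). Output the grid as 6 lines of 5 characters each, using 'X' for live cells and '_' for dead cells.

Simulating step by step:
Generation 0 (given above): 3 live cells
Generation 1: 0 live cells
_____
_____
_____
_____
_____
_____
Generation 2: 0 live cells
(generation 2 grid is the final answer)

Answer: _____
_____
_____
_____
_____
_____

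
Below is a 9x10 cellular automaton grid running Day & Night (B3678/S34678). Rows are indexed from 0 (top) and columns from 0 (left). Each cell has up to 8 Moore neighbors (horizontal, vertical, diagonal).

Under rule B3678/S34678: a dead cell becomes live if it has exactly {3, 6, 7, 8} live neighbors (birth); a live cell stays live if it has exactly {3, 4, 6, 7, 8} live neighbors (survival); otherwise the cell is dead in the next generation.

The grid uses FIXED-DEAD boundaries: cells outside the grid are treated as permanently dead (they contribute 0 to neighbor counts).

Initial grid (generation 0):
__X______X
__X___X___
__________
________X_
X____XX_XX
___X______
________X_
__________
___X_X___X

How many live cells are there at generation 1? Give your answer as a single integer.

Answer: 6

Derivation:
Simulating step by step:
Generation 0 (given above): 15 live cells
Generation 1: 6 live cells
__________
__________
__________
_______X_X
_______X__
_______XXX
__________
__________
__________
Population at generation 1: 6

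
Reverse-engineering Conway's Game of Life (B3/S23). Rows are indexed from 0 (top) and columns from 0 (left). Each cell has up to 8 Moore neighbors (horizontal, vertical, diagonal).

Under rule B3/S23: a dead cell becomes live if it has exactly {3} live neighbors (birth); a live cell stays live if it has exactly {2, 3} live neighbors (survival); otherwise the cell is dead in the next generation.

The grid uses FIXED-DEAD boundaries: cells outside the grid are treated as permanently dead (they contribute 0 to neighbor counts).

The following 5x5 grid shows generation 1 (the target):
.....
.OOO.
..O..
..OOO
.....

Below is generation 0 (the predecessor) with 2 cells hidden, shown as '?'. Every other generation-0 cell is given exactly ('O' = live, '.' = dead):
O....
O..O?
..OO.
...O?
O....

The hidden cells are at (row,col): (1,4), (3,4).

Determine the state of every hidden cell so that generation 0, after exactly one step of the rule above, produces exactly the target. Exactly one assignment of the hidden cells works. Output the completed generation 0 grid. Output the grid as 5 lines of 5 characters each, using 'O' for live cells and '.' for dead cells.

Answer: O....
O..O.
..OO.
...OO
O....

Derivation:
Hidden generation-0 cells (in order): (1,4), (3,4).
A hidden cell only influences target cells in its own 3x3 neighborhood. Try each of the 2^2 = 4 assignments, step the completed generation 0 forward once under B3/S23, and compare with the target:
  (1,4)=. (3,4)=. -> step gives (2,3)='O' but target has '.' -> reject
  (1,4)=. (3,4)=O -> step reproduces the target at every cell -> ACCEPT
  (1,4)=O (3,4)=. -> step gives (1,4)='O' but target has '.' -> reject
  (1,4)=O (3,4)=O -> step gives (1,4)='O' but target has '.' -> reject
Unique solution: (1,4)=dead, (3,4)=live.
Check: live-neighbor counts of every cell in the completed generation 0:
12111
13322
12344
12332
01122
Applying B3/S23 to generation 0 with these counts gives:
.....
.OOO.
..O..
..OOO
.....
which matches the target exactly.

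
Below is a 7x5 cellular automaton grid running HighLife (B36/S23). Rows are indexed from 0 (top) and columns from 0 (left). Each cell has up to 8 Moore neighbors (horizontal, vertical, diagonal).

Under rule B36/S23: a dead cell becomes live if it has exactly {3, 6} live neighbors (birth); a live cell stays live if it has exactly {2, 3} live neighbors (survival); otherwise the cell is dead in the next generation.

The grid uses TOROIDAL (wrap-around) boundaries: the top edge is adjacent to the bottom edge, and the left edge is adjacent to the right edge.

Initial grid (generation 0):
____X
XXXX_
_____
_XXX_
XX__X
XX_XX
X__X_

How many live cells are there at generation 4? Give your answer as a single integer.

Answer: 14

Derivation:
Simulating step by step:
Generation 0 (given above): 17 live cells
Generation 1: 18 live cells
_____
XXXXX
X_X_X
_XXXX
__X__
___X_
_XXXX
Generation 2: 11 live cells
__XX_
__X__
_____
____X
_X__X
_X__X
__XXX
Generation 3: 12 live cells
_X__X
__XX_
_____
X____
___XX
_X__X
XX__X
Generation 4: 14 live cells
_X__X
__XX_
_____
____X
___XX
XXX__
_XXXX
Population at generation 4: 14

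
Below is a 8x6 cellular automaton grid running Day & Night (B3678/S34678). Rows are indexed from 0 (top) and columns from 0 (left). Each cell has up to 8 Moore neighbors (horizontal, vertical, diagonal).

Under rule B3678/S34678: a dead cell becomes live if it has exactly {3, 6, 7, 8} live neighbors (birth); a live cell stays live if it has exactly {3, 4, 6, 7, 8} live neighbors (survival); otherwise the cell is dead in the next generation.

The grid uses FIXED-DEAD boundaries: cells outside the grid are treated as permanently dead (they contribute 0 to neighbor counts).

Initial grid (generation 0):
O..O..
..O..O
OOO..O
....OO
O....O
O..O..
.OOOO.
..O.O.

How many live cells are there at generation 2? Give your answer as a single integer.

Simulating step by step:
Generation 0 (given above): 20 live cells
Generation 1: 16 live cells
......
O.OOO.
.O.O.O
O...OO
......
...O..
.OO.O.
.OO...
Generation 2: 18 live cells
...O..
.OOOO.
OO.OOO
....O.
....O.
..O...
.OO...
.OOO..
Population at generation 2: 18

Answer: 18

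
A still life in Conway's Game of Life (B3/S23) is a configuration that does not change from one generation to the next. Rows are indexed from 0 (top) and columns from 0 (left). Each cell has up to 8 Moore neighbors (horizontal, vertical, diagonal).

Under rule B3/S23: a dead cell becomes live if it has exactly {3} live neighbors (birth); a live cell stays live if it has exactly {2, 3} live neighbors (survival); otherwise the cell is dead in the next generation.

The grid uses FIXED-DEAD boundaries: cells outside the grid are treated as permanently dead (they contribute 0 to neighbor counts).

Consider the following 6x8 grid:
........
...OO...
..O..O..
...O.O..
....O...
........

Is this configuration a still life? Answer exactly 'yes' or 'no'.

Answer: yes

Derivation:
Compute generation 1 and compare to generation 0 (given above):
Generation 1:
........
...OO...
..O..O..
...O.O..
....O...
........
The grids are IDENTICAL -> still life.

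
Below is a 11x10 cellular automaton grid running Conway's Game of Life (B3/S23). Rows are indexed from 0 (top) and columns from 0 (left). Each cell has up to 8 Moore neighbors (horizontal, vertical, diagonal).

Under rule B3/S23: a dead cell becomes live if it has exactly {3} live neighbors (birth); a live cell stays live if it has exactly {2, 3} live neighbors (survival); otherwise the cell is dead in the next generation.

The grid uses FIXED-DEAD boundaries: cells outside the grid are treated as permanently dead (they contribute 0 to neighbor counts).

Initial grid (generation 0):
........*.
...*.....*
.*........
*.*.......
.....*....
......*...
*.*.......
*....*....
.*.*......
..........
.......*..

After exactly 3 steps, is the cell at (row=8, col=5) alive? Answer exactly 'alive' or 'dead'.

Answer: dead

Derivation:
Simulating step by step:
Generation 0 (given above): 15 live cells
Generation 1: 6 live cells
..........
..........
.**.......
.*........
..........
..........
.*........
*.*.......
..........
..........
..........
Generation 2: 6 live cells
..........
..........
.**.......
.**.......
..........
..........
.*........
.*........
..........
..........
..........
Generation 3: 4 live cells
..........
..........
.**.......
.**.......
..........
..........
..........
..........
..........
..........
..........

Cell (8,5) at generation 3: 0 -> dead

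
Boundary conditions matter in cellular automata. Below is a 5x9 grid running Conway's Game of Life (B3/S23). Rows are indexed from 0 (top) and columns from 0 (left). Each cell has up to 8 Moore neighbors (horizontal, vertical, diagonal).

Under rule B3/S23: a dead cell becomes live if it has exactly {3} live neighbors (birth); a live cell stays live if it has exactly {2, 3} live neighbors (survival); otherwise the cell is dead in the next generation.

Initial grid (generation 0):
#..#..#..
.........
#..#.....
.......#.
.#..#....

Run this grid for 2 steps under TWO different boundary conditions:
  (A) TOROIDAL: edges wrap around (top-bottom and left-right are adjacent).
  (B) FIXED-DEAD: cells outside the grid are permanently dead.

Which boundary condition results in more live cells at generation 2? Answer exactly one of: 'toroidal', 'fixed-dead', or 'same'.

Under TOROIDAL boundary, generation 2:
.........
.........
.........
.........
.........
Population = 0

Under FIXED-DEAD boundary, generation 2:
.........
.........
.........
.........
.........
Population = 0

Comparison: toroidal=0, fixed-dead=0 -> same

Answer: same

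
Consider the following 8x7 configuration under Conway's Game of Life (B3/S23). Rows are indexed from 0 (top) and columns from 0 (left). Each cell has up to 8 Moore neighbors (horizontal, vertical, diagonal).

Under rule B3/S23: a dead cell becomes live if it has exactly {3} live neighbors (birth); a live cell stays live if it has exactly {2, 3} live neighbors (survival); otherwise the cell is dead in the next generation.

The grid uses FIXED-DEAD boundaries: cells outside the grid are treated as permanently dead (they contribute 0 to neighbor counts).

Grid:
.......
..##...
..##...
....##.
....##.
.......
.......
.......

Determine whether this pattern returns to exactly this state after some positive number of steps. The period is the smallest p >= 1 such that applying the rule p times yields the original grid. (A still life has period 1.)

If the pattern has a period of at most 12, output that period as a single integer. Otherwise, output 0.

Simulating and comparing each generation to the original:
Gen 0 (original, given above): 8 live cells
Gen 1: 6 live cells, differs from original
Gen 2: 8 live cells, MATCHES original -> period = 2

Answer: 2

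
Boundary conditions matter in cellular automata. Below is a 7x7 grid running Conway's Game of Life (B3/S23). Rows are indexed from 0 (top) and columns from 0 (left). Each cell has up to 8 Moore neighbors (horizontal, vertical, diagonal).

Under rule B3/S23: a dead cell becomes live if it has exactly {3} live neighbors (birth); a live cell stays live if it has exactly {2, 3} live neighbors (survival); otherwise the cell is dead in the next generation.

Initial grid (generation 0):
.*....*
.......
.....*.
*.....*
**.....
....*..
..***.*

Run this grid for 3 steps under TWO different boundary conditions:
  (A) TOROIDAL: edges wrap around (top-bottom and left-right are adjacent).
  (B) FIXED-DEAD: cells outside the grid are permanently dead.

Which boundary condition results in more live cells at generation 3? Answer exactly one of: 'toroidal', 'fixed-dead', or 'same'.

Answer: toroidal

Derivation:
Under TOROIDAL boundary, generation 3:
*.....*
*....**
*....**
.......
....**.
.......
.....**
Population = 12

Under FIXED-DEAD boundary, generation 3:
.......
.......
.......
.......
..*....
.****..
..***..
Population = 8

Comparison: toroidal=12, fixed-dead=8 -> toroidal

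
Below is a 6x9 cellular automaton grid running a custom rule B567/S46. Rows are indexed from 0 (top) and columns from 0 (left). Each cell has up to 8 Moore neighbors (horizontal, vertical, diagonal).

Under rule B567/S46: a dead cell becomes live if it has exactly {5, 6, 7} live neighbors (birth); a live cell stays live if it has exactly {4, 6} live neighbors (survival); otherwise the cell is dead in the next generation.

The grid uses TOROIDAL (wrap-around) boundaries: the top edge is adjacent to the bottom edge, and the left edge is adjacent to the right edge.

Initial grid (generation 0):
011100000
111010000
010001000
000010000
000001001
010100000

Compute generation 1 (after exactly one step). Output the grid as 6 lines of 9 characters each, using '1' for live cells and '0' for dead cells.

Simulating step by step:
Generation 0 (given above): 14 live cells
Generation 1: 3 live cells
(generation 1 grid is the final answer)

Answer: 001100000
000000000
000000000
000000000
000000000
001000000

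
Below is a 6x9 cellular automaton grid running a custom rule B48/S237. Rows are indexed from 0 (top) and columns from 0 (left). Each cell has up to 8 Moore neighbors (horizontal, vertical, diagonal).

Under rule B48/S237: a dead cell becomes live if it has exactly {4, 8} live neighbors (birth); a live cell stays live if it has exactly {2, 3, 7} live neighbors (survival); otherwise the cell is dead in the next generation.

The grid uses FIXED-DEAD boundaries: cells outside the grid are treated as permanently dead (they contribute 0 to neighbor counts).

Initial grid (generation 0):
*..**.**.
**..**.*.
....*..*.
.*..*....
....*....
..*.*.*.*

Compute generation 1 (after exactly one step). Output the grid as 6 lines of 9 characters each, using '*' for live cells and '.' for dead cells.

Answer: *..*****.
**.*...*.
....**...
....*....
...***...
.........

Derivation:
Simulating step by step:
Generation 0 (given above): 19 live cells
Generation 1: 16 live cells
(generation 1 grid is the final answer)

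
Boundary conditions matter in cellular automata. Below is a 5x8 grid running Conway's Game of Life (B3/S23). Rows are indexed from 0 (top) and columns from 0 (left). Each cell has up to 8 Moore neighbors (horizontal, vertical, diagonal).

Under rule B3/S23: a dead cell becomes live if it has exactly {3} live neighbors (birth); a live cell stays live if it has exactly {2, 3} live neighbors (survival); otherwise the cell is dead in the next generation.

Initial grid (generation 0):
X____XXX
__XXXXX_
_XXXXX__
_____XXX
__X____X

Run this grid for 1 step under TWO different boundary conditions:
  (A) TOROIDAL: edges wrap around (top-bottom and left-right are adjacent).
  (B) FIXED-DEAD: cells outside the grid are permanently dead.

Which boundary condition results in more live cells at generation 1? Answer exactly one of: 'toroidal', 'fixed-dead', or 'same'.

Answer: toroidal

Derivation:
Under TOROIDAL boundary, generation 1:
XXX_____
X_______
_X_____X
XX___X_X
________
Population = 10

Under FIXED-DEAD boundary, generation 1:
___X___X
_______X
_X_____X
_X___X_X
_______X
Population = 9

Comparison: toroidal=10, fixed-dead=9 -> toroidal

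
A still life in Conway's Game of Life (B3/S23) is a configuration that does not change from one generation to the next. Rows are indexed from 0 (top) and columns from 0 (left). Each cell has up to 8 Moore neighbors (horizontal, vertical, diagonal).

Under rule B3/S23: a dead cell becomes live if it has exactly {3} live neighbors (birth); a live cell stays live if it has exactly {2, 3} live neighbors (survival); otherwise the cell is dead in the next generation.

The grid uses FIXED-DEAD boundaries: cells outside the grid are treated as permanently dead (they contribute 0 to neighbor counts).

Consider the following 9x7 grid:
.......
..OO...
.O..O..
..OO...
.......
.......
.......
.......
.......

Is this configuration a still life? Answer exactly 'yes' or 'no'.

Answer: yes

Derivation:
Compute generation 1 and compare to generation 0 (given above):
Generation 1:
.......
..OO...
.O..O..
..OO...
.......
.......
.......
.......
.......
The grids are IDENTICAL -> still life.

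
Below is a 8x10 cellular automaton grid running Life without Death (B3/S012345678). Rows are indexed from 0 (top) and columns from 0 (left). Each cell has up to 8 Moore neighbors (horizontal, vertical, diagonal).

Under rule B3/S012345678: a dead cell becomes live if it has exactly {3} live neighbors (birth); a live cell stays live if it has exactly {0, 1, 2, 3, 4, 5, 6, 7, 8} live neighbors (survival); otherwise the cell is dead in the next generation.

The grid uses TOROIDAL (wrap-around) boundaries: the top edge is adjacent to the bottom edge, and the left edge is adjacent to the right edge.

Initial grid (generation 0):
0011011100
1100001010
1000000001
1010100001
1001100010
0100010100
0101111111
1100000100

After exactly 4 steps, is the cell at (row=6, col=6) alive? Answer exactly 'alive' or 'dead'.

Simulating step by step:
Generation 0 (given above): 33 live cells
Generation 1: 42 live cells
0011011111
1110011010
1000000011
1010100011
1011110010
0100010100
0101111111
1100000101
Generation 2: 52 live cells
0011111111
1111111010
1011010011
1010110111
1011111110
0100010100
0101111111
1100000101
Generation 3: 52 live cells
0011111111
1111111010
1011010011
1010110111
1011111110
0100010100
0101111111
1100000101
Generation 4: 52 live cells
0011111111
1111111010
1011010011
1010110111
1011111110
0100010100
0101111111
1100000101

Cell (6,6) at generation 4: 1 -> alive

Answer: alive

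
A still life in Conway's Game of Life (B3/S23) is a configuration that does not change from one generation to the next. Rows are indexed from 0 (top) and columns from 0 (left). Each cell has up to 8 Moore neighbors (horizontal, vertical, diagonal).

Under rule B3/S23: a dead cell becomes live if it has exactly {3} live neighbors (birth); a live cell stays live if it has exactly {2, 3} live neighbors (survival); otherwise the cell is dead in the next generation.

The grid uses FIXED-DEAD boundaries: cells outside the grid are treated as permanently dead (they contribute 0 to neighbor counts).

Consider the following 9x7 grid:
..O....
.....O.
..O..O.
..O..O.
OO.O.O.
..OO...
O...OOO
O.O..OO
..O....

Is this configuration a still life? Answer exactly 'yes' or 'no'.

Compute generation 1 and compare to generation 0 (given above):
Generation 1:
.......
.......
....OOO
..OO.OO
.O.O...
O.OO..O
..O.O.O
...OO.O
.O.....
Cell (0,2) differs: gen0=1 vs gen1=0 -> NOT a still life.

Answer: no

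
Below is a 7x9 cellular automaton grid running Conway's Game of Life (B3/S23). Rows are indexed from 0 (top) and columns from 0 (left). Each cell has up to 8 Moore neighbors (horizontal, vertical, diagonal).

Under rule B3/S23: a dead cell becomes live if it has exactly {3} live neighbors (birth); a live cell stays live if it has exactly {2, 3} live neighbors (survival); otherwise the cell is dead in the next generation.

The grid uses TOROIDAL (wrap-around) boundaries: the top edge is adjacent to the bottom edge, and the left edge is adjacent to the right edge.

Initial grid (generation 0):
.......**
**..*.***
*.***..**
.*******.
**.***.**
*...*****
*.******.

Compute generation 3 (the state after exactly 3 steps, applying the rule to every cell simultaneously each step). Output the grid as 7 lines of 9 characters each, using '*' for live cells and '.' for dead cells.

Answer: *...**...
.***.**..
..*.*....
.........
.........
.........
.*.......

Derivation:
Simulating step by step:
Generation 0 (given above): 41 live cells
Generation 1: 9 live cells
..*......
.**.***..
.........
.........
.........
.........
**.*.....
Generation 2: 10 live cells
*...**...
.***.*...
.....*...
.........
.........
.........
.**......
Generation 3: 11 live cells
(generation 3 grid is the final answer)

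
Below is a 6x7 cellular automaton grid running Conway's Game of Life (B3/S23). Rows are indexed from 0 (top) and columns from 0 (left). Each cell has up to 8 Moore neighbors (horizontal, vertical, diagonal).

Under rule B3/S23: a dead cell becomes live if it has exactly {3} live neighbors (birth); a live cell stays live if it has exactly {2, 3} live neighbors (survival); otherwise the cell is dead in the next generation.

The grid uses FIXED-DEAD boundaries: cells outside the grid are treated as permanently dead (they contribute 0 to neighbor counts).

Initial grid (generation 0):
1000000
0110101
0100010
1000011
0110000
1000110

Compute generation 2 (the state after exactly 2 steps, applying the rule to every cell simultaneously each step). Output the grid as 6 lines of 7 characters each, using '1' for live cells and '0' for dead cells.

Answer: 1110000
0001000
0000101
0010101
1010001
1100000

Derivation:
Simulating step by step:
Generation 0 (given above): 15 live cells
Generation 1: 18 live cells
0100000
1110010
1110100
1010011
1100101
0100000
Generation 2: 14 live cells
(generation 2 grid is the final answer)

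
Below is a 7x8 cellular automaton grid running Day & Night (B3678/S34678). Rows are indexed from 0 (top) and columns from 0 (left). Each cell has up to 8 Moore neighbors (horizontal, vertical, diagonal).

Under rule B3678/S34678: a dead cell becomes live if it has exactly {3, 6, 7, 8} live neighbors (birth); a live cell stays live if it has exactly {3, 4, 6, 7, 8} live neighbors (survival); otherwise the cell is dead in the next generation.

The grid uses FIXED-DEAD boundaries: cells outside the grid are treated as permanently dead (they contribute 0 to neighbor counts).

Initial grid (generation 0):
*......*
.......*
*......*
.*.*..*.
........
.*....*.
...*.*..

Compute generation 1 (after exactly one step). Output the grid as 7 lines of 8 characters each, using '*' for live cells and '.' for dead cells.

Answer: ........
......*.
......*.
........
..*.....
........
........

Derivation:
Simulating step by step:
Generation 0 (given above): 12 live cells
Generation 1: 3 live cells
(generation 1 grid is the final answer)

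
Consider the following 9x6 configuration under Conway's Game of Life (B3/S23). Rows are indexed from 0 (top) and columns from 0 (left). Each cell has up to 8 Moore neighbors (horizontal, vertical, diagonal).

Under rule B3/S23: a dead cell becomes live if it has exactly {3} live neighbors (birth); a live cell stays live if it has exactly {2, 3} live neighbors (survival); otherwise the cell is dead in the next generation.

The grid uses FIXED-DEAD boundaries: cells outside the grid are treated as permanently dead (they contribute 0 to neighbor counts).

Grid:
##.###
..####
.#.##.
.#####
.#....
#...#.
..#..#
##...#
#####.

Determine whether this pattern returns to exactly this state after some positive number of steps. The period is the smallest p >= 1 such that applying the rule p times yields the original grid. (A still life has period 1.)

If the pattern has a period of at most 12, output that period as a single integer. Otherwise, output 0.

Simulating and comparing each generation to the original:
Gen 0 (original, given above): 30 live cells
Gen 1: 20 live cells, differs from original
Gen 2: 17 live cells, differs from original
Gen 3: 23 live cells, differs from original
Gen 4: 10 live cells, differs from original
Gen 5: 5 live cells, differs from original
Gen 6: 4 live cells, differs from original
Gen 7: 4 live cells, differs from original
Gen 8: 6 live cells, differs from original
Gen 9: 6 live cells, differs from original
Gen 10: 6 live cells, differs from original
Gen 11: 6 live cells, differs from original
Gen 12: 6 live cells, differs from original
No period found within 12 steps.

Answer: 0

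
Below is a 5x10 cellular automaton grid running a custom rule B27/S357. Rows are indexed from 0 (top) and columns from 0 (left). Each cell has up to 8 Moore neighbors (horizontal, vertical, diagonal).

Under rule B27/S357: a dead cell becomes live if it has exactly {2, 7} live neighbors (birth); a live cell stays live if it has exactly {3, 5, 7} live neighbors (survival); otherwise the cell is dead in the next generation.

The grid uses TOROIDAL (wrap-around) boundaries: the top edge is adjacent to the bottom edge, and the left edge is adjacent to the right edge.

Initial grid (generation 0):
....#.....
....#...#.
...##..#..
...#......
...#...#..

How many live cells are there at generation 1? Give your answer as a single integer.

Simulating step by step:
Generation 0 (given above): 9 live cells
Generation 1: 15 live cells
.....#.##.
....#..#..
..####..#.
...#..###.
..#.......
Population at generation 1: 15

Answer: 15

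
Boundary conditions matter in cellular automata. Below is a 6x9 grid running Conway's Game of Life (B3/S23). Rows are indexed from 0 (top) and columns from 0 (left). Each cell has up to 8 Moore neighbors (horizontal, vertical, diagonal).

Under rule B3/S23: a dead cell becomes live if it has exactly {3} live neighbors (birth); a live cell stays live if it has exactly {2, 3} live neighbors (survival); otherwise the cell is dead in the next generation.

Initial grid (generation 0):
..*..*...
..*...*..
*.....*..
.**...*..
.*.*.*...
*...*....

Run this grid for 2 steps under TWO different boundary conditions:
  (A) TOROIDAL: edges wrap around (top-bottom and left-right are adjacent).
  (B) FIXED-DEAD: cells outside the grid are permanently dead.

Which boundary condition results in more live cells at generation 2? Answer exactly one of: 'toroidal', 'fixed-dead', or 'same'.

Under TOROIDAL boundary, generation 2:
**.*.....
.*.....*.
*.*.*..*.
*......**
.........
......*..
Population = 13

Under FIXED-DEAD boundary, generation 2:
.........
.....*.*.
*.*.*..*.
*......*.
*..*..*..
...***...
Population = 14

Comparison: toroidal=13, fixed-dead=14 -> fixed-dead

Answer: fixed-dead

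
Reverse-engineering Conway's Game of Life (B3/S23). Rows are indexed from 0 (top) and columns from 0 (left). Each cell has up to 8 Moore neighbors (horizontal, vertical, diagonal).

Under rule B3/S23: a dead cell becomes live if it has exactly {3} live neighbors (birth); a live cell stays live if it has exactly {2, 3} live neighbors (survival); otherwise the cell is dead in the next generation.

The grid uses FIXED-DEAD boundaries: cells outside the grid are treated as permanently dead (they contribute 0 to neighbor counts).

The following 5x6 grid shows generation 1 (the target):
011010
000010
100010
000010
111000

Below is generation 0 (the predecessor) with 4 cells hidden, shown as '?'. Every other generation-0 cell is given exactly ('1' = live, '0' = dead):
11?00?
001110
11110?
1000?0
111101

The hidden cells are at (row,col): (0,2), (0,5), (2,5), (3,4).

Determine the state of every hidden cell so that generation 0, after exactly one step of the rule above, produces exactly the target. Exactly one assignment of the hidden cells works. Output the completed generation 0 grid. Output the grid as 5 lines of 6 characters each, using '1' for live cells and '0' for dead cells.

Answer: 111001
001110
111100
100000
111101

Derivation:
Hidden generation-0 cells (in order): (0,2), (0,5), (2,5), (3,4).
A hidden cell only influences target cells in its own 3x3 neighborhood. Try each of the 2^4 = 16 assignments, step the completed generation 0 forward once under B3/S23, and compare with the target:
  (0,2)=0 (0,5)=0 (2,5)=0 (3,4)=0 -> step gives (0,3)='1' but target has '0' -> reject
  (0,2)=0 (0,5)=0 (2,5)=0 (3,4)=1 -> step gives (0,3)='1' but target has '0' -> reject
  (0,2)=0 (0,5)=0 (2,5)=1 (3,4)=0 -> step gives (0,3)='1' but target has '0' -> reject
  (0,2)=0 (0,5)=0 (2,5)=1 (3,4)=1 -> step gives (0,3)='1' but target has '0' -> reject
  (0,2)=0 (0,5)=1 (2,5)=0 (3,4)=0 -> step gives (0,3)='1' but target has '0' -> reject
  (0,2)=0 (0,5)=1 (2,5)=0 (3,4)=1 -> step gives (0,3)='1' but target has '0' -> reject
  (0,2)=0 (0,5)=1 (2,5)=1 (3,4)=0 -> step gives (0,3)='1' but target has '0' -> reject
  (0,2)=0 (0,5)=1 (2,5)=1 (3,4)=1 -> step gives (0,3)='1' but target has '0' -> reject
  (0,2)=1 (0,5)=0 (2,5)=0 (3,4)=0 -> step gives (0,4)='0' but target has '1' -> reject
  (0,2)=1 (0,5)=0 (2,5)=0 (3,4)=1 -> step gives (0,4)='0' but target has '1' -> reject
  (0,2)=1 (0,5)=0 (2,5)=1 (3,4)=0 -> step gives (0,4)='0' but target has '1' -> reject
  (0,2)=1 (0,5)=0 (2,5)=1 (3,4)=1 -> step gives (0,4)='0' but target has '1' -> reject
  (0,2)=1 (0,5)=1 (2,5)=0 (3,4)=0 -> step reproduces the target at every cell -> ACCEPT
  (0,2)=1 (0,5)=1 (2,5)=0 (3,4)=1 -> step gives (2,4)='0' but target has '1' -> reject
  (0,2)=1 (0,5)=1 (2,5)=1 (3,4)=0 -> step gives (1,4)='0' but target has '1' -> reject
  (0,2)=1 (0,5)=1 (2,5)=1 (3,4)=1 -> step gives (1,4)='0' but target has '1' -> reject
Unique solution: (0,2)=live, (0,5)=live, (2,5)=dead, (3,4)=dead.
Check: live-neighbor counts of every cell in the completed generation 0:
133431
476532
244431
476431
232120
Applying B3/S23 to generation 0 with these counts gives:
011010
000010
100010
000010
111000
which matches the target exactly.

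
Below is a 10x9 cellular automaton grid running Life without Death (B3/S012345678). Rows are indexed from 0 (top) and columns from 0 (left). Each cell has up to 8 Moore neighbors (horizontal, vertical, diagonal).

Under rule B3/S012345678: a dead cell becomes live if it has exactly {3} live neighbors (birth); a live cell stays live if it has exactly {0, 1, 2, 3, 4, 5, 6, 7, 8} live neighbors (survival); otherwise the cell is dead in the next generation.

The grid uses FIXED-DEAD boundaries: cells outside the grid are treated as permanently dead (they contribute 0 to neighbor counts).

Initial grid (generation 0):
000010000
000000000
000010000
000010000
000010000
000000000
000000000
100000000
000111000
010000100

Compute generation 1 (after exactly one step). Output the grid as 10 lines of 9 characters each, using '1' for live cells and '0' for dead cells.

Simulating step by step:
Generation 0 (given above): 10 live cells
Generation 1: 15 live cells
(generation 1 grid is the final answer)

Answer: 000010000
000000000
000010000
000111000
000010000
000000000
000000000
100010000
000111000
010011100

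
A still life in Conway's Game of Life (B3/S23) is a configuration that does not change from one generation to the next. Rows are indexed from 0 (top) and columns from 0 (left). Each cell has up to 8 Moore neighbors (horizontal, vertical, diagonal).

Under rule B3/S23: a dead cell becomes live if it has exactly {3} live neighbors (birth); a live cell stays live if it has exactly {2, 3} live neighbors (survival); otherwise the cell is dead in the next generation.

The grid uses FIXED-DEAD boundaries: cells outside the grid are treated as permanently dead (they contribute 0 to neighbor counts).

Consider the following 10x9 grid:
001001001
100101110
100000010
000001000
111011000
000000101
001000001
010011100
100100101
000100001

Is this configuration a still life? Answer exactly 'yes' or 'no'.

Compute generation 1 and compare to generation 0 (given above):
Generation 1:
000011010
010011011
000011010
100011100
010011100
001101010
000000100
011111100
001100100
000000010
Cell (0,2) differs: gen0=1 vs gen1=0 -> NOT a still life.

Answer: no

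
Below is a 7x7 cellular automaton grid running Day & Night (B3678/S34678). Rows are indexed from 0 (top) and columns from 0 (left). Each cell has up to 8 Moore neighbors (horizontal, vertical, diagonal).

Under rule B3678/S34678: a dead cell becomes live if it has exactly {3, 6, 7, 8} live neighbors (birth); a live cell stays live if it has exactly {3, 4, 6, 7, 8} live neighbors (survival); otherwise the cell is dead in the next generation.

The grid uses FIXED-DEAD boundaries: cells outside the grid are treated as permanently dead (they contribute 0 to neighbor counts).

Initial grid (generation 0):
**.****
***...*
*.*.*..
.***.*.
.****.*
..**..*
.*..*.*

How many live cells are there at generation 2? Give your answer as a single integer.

Simulating step by step:
Generation 0 (given above): 28 live cells
Generation 1: 20 live cells
**...*.
***....
**...*.
*.**.*.
.****..
.......
..**.*.
Generation 2: 17 live cells
***....
.**....
**.**..
**.*...
.****..
.*.....
.......
Population at generation 2: 17

Answer: 17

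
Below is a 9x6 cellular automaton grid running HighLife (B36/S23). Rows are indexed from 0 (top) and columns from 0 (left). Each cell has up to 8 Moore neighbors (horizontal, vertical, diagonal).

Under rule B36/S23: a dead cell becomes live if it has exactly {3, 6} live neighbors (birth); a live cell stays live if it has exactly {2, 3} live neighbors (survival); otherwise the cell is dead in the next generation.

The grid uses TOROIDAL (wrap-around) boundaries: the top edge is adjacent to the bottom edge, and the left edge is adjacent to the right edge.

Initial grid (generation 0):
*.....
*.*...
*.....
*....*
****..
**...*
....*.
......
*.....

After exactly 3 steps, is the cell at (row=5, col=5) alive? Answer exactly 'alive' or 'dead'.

Simulating step by step:
Generation 0 (given above): 15 live cells
Generation 1: 14 live cells
*....*
*....*
*.....
..*..*
..*.*.
...***
*....*
......
......
Generation 2: 13 live cells
*....*
.*....
**....
.*.*.*
..*...
*..*..
*....*
......
......
Generation 3: 15 live cells
*.....
.*...*
.*....
.*....
*****.
**...*
*....*
......
......

Cell (5,5) at generation 3: 1 -> alive

Answer: alive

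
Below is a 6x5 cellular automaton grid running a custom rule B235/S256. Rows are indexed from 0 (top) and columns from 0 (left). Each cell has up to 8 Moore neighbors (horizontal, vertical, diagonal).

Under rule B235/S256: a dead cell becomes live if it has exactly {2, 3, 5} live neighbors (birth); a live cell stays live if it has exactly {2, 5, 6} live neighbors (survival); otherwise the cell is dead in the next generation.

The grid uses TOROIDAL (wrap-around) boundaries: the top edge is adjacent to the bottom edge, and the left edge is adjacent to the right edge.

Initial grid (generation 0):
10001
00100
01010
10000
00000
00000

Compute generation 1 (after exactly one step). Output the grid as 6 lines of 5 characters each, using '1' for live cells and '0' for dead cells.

Answer: 01010
11111
11101
01101
00000
10001

Derivation:
Simulating step by step:
Generation 0 (given above): 6 live cells
Generation 1: 16 live cells
(generation 1 grid is the final answer)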